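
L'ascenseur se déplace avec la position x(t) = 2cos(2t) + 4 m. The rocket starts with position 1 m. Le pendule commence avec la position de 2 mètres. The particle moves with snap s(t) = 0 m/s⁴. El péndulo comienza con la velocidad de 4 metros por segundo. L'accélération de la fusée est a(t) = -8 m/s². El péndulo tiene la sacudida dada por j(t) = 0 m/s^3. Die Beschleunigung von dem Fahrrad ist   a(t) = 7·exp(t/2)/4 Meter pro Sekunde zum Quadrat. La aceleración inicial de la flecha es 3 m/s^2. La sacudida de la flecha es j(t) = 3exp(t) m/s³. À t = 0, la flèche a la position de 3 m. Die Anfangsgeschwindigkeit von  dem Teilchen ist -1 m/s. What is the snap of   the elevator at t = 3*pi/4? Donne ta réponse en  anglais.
To solve this, we need to take 4 derivatives of our position equation x(t) = 2·cos(2·t) + 4. The derivative of position gives velocity: v(t) = -4·sin(2·t). Taking d/dt of v(t), we find a(t) = -8·cos(2·t). Differentiating acceleration, we get jerk: j(t) = 16·sin(2·t). Differentiating jerk, we get snap: s(t) = 32·cos(2·t). We have snap s(t) = 32·cos(2·t). Substituting t = 3*pi/4: s(3*pi/4) = 0.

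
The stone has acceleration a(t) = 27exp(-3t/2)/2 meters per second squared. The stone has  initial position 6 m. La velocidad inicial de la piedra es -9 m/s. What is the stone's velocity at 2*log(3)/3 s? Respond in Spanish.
Para resolver esto, necesitamos tomar 1 antiderivada de nuestra ecuación de la aceleración a(t) = 27·exp(-3·t/2)/2. La integral de la aceleración es la velocidad. Usando v(0) = -9, obtenemos v(t) = -9·exp(-3·t/2). De la ecuación de la velocidad v(t) = -9·exp(-3·t/2), sustituimos t = 2*log(3)/3 para obtener v = -3.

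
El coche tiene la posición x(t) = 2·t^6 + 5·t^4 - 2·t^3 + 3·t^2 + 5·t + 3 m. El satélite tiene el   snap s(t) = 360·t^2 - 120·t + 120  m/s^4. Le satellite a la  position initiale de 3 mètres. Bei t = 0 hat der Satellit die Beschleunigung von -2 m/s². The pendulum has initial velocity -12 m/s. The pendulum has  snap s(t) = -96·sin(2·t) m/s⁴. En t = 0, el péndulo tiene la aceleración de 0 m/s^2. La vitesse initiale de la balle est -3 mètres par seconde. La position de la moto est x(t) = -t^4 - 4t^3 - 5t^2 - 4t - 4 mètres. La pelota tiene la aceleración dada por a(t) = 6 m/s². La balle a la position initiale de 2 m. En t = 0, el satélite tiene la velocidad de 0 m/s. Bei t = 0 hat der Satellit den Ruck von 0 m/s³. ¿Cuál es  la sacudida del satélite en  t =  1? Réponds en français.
En partant du snap s(t) = 360·t^2 - 120·t + 120, nous prenons 1 intégrale. La primitive du snap est le jerk. En utilisant j(0) = 0, nous obtenons j(t) = 60·t·(2·t^2 - t + 2). Nous avons le jerk j(t) = 60·t·(2·t^2 - t + 2). En substituant t = 1: j(1) = 180.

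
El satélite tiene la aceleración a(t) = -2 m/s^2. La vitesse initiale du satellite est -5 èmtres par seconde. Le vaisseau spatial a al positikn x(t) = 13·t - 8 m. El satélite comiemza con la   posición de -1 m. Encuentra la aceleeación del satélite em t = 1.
De la ecuación de la aceleración a(t) = -2, sustituimos t = 1 para obtener a = -2.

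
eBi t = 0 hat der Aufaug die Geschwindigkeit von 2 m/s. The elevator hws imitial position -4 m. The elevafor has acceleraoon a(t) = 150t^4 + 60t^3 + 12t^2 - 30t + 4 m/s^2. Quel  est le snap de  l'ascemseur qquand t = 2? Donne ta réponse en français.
En partant de l'accélération a(t) = 150·t^4 + 60·t^3 + 12·t^2 - 30·t + 4, nous prenons 2 dérivées. En dérivant l'accélération, nous obtenons le jerk: j(t) = 600·t^3 + 180·t^2 + 24·t - 30. La dérivée du jerk donne le snap: s(t) = 1800·t^2 + 360·t + 24. En utilisant s(t) = 1800·t^2 + 360·t + 24 et en substituant t = 2, nous trouvons s = 7944.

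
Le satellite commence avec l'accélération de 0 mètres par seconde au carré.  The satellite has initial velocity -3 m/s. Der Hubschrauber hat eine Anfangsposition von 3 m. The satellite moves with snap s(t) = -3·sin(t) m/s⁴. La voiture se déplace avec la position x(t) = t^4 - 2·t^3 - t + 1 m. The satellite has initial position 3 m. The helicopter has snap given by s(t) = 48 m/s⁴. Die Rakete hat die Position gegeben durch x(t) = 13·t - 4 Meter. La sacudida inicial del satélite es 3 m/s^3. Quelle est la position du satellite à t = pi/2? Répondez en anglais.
To find the answer, we compute 4 antiderivatives of s(t) = -3·sin(t). The antiderivative of snap, with j(0) = 3, gives jerk: j(t) = 3·cos(t). Taking ∫j(t)dt and applying a(0) = 0, we find a(t) = 3·sin(t). Taking ∫a(t)dt and applying v(0) = -3, we find v(t) = -3·cos(t). Finding the integral of v(t) and using x(0) = 3: x(t) = 3 - 3·sin(t). We have position x(t) = 3 - 3·sin(t). Substituting t = pi/2: x(pi/2) = 0.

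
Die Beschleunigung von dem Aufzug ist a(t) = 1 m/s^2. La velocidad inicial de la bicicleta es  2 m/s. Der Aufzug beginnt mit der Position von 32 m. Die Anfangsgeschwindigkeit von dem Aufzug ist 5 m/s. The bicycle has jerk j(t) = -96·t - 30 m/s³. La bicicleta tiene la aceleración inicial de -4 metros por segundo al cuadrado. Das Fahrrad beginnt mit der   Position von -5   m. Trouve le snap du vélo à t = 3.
En partant du jerk j(t) = -96·t - 30, nous prenons 1 dérivée. La dérivée du jerk donne le snap: s(t) = -96. En utilisant s(t) = -96 et en substituant t = 3, nous trouvons s = -96.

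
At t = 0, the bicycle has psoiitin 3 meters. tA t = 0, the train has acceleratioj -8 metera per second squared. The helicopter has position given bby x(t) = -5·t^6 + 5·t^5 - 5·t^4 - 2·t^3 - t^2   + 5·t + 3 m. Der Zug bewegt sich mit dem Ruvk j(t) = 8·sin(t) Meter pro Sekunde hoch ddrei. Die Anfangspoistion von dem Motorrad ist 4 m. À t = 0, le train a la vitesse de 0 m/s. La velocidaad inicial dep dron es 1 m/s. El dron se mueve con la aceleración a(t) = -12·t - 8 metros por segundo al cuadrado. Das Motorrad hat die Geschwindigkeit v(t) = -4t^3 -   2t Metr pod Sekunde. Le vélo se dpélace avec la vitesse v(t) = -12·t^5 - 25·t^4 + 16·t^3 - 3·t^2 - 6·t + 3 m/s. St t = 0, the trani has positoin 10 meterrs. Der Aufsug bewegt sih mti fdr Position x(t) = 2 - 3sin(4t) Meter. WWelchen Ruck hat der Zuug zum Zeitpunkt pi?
Aus der Gleichung für den Ruck j(t) = 8·sin(t), setzen wir t = pi ein und erhalten j = 0.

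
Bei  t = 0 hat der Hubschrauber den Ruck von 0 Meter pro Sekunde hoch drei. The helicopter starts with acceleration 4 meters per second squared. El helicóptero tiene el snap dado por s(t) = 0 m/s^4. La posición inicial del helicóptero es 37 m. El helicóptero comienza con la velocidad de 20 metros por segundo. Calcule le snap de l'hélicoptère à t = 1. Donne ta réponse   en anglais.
Using s(t) = 0 and substituting t = 1, we find s = 0.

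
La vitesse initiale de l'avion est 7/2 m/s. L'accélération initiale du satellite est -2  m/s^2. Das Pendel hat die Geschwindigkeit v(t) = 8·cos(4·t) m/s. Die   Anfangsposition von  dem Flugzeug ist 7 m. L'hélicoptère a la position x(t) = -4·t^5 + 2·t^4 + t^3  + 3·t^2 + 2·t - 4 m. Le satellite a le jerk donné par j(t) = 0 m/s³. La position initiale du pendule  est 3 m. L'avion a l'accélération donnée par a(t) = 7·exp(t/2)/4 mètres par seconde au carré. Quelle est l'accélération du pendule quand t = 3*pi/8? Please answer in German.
Um dies zu lösen, müssen wir 1 Ableitung unserer Gleichung für die Geschwindigkeit v(t) = 8·cos(4·t) nehmen. Mit d/dt von v(t) finden wir a(t) = -32·sin(4·t). Aus der Gleichung für die Beschleunigung a(t) = -32·sin(4·t), setzen wir t = 3*pi/8 ein und erhalten a = 32.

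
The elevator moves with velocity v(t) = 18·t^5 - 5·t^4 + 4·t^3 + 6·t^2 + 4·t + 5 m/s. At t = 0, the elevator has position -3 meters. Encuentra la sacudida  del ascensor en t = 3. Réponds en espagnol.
Debemos derivar nuestra ecuación de la velocidad v(t) = 18·t^5 - 5·t^4 + 4·t^3 + 6·t^2 + 4·t + 5 2 veces. Tomando d/dt de v(t), encontramos a(t) = 90·t^4 - 20·t^3 + 12·t^2 + 12·t + 4. Derivando la aceleración, obtenemos la sacudida: j(t) = 360·t^3 - 60·t^2 + 24·t + 12. De la ecuación de la sacudida j(t) = 360·t^3 - 60·t^2 + 24·t + 12, sustituimos t = 3 para obtener j = 9264.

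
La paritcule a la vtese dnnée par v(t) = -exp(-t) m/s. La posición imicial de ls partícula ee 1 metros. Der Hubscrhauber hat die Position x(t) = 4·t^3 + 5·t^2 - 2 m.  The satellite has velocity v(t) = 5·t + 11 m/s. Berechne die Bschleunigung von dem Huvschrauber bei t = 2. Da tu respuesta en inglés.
We must differentiate our position equation x(t) = 4·t^3 + 5·t^2 - 2 2 times. Differentiating position, we get velocity: v(t) = 12·t^2 + 10·t. Differentiating velocity, we get acceleration: a(t) = 24·t + 10. Using a(t) = 24·t + 10 and substituting t = 2, we find a = 58.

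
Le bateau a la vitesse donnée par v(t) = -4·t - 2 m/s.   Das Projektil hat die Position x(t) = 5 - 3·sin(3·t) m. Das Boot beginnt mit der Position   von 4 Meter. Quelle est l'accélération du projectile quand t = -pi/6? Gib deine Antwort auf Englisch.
To solve this, we need to take 2 derivatives of our position equation x(t) = 5 - 3·sin(3·t). Differentiating position, we get velocity: v(t) = -9·cos(3·t). The derivative of velocity gives acceleration: a(t) = 27·sin(3·t). From the given acceleration equation a(t) = 27·sin(3·t), we substitute t = -pi/6 to get a = -27.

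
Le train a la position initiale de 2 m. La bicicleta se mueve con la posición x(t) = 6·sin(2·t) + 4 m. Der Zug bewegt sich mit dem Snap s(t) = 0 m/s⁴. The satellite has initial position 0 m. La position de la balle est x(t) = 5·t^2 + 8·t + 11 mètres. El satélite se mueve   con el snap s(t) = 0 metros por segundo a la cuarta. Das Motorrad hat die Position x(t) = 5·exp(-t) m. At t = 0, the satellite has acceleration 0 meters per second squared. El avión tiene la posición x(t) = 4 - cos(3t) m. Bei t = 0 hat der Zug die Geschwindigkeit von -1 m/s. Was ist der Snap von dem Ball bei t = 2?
Ausgehend von der Position x(t) = 5·t^2 + 8·t + 11, nehmen wir 4 Ableitungen. Durch Ableiten von der Position erhalten wir die Geschwindigkeit: v(t) = 10·t + 8. Durch Ableiten von der Geschwindigkeit erhalten wir die Beschleunigung: a(t) = 10. Mit d/dt von a(t) finden wir j(t) = 0. Durch Ableiten von dem Ruck erhalten wir den Snap: s(t) = 0. Mit s(t) = 0 und Einsetzen von t = 2, finden wir s = 0.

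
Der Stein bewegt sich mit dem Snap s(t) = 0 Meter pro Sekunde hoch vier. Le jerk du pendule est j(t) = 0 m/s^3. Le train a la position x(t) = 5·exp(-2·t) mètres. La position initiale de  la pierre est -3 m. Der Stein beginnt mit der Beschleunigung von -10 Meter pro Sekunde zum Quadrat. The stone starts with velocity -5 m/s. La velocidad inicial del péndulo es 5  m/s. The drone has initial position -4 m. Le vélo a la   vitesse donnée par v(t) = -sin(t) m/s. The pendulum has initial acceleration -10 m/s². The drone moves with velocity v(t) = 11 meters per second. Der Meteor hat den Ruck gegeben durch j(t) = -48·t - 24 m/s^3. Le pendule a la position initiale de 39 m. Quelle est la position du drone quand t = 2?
Nous devons trouver l'intégrale de notre équation de la vitesse v(t) = 11 1 fois. En prenant ∫v(t)dt et en appliquant x(0) = -4, nous trouvons x(t) = 11·t - 4. Nous avons la position x(t) = 11·t - 4. En substituant t = 2: x(2) = 18.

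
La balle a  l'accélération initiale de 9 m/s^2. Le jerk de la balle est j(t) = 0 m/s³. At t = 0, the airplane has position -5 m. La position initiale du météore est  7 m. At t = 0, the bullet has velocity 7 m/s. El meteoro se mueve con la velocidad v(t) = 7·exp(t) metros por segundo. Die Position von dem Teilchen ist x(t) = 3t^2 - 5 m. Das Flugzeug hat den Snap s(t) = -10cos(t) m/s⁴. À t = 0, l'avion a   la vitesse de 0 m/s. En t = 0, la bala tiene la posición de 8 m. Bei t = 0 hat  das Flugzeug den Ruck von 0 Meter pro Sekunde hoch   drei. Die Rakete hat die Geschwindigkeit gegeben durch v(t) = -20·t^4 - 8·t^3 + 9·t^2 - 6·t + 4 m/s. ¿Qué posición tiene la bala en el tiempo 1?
Debemos encontrar la integral de nuestra ecuación de la sacudida j(t) = 0 3 veces. La integral de la sacudida, con a(0) = 9, da la aceleración: a(t) = 9. La integral de la aceleración, con v(0) = 7, da la velocidad: v(t) = 9·t + 7. Integrando la velocidad y usando la condición inicial x(0) = 8, obtenemos x(t) = 9·t^2/2 + 7·t + 8. De la ecuación de la posición x(t) = 9·t^2/2 + 7·t + 8, sustituimos t = 1 para obtener x = 39/2.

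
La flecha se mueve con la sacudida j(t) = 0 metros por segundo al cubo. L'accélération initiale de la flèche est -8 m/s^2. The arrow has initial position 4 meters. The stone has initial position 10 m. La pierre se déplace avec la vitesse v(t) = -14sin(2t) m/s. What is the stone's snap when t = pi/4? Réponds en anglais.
Starting from velocity v(t) = -14·sin(2·t), we take 3 derivatives. The derivative of velocity gives acceleration: a(t) = -28·cos(2·t). The derivative of acceleration gives jerk: j(t) = 56·sin(2·t). Taking d/dt of j(t), we find s(t) = 112·cos(2·t). From the given snap equation s(t) = 112·cos(2·t), we substitute t = pi/4 to get s = 0.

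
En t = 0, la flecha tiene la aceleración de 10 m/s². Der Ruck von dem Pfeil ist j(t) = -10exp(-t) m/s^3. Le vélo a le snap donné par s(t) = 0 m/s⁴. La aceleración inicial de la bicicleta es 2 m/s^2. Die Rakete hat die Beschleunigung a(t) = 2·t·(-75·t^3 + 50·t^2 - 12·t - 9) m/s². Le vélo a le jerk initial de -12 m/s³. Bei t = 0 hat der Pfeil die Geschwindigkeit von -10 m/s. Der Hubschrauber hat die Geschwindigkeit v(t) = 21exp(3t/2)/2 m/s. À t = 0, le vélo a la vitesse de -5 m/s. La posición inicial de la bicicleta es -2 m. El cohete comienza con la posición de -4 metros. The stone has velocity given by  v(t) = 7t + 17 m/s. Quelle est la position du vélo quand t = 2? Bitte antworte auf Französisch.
Pour résoudre ceci, nous devons prendre 4 intégrales de notre équation du snap s(t) = 0. La primitive du snap, avec j(0) = -12, donne le jerk: j(t) = -12. La primitive du jerk est l'accélération. En utilisant a(0) = 2, nous obtenons a(t) = 2 - 12·t. En prenant ∫a(t)dt et en appliquant v(0) = -5, nous trouvons v(t) = -6·t^2 + 2·t - 5. En prenant ∫v(t)dt et en appliquant x(0) = -2, nous trouvons x(t) = -2·t^3 + t^2 - 5·t - 2. Nous avons la position x(t) = -2·t^3 + t^2 - 5·t - 2. En substituant t = 2: x(2) = -24.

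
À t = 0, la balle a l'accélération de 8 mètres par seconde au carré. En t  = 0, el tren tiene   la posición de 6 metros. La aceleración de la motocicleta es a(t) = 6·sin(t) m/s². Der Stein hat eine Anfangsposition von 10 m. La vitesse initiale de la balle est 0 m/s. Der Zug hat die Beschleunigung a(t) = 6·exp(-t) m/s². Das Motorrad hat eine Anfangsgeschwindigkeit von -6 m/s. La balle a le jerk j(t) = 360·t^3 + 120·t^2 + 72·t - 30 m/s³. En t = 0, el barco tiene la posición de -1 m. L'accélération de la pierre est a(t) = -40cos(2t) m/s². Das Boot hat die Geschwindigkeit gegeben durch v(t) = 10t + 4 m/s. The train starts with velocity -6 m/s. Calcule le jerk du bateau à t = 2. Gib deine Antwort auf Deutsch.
Ausgehend von der Geschwindigkeit v(t) = 10·t + 4, nehmen wir 2 Ableitungen. Die Ableitung von der Geschwindigkeit ergibt die Beschleunigung: a(t) = 10. Mit d/dt von a(t) finden wir j(t) = 0. Aus der Gleichung für den Ruck j(t) = 0, setzen wir t = 2 ein und erhalten j = 0.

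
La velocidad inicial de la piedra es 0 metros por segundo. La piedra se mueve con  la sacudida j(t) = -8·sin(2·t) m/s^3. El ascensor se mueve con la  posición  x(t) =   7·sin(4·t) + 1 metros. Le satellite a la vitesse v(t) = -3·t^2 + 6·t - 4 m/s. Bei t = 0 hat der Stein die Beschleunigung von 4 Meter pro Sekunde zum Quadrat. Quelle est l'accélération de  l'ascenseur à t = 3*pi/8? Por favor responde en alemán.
Um dies zu lösen, müssen wir 2 Ableitungen unserer Gleichung für die Position x(t) = 7·sin(4·t) + 1 nehmen. Mit d/dt von x(t) finden wir v(t) = 28·cos(4·t). Durch Ableiten von der Geschwindigkeit erhalten wir die Beschleunigung: a(t) = -112·sin(4·t). Mit a(t) = -112·sin(4·t) und Einsetzen von t = 3*pi/8, finden wir a = 112.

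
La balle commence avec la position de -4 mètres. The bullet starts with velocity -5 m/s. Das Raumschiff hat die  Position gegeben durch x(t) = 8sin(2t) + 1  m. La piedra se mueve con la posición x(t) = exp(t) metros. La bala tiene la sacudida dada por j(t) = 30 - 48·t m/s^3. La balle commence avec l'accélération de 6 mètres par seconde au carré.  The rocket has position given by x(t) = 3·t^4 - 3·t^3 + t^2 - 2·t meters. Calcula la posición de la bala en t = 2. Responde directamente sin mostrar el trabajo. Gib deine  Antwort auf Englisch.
The position at t = 2 is x = 6.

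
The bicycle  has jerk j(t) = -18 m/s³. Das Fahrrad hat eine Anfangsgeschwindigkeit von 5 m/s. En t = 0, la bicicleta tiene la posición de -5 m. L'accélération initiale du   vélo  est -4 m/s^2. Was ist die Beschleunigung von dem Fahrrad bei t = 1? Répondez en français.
Nous devons trouver l'intégrale de notre équation du jerk j(t) = -18 1 fois. En intégrant le jerk et en utilisant la condition initiale a(0) = -4, nous obtenons a(t) = -18·t - 4. Nous avons l'accélération a(t) = -18·t - 4. En substituant t = 1: a(1) = -22.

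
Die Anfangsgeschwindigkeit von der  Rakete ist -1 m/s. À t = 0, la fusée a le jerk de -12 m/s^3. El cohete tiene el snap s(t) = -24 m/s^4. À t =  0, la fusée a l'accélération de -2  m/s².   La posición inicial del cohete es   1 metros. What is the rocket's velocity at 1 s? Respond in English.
To find the answer, we compute 3 antiderivatives of s(t) = -24. The integral of snap is jerk. Using j(0) = -12, we get j(t) = -24·t - 12. Finding the integral of j(t) and using a(0) = -2: a(t) = -12·t^2 - 12·t - 2. Finding the antiderivative of a(t) and using v(0) = -1: v(t) = -4·t^3 - 6·t^2 - 2·t - 1. Using v(t) = -4·t^3 - 6·t^2 - 2·t - 1 and substituting t = 1, we find v = -13.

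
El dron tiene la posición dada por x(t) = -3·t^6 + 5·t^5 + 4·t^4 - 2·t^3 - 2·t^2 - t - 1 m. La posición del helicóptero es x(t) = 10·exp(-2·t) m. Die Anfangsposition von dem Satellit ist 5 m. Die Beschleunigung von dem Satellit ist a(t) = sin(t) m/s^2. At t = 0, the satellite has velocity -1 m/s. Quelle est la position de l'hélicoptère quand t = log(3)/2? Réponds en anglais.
From the given position equation x(t) = 10·exp(-2·t), we substitute t = log(3)/2 to get x = 10/3.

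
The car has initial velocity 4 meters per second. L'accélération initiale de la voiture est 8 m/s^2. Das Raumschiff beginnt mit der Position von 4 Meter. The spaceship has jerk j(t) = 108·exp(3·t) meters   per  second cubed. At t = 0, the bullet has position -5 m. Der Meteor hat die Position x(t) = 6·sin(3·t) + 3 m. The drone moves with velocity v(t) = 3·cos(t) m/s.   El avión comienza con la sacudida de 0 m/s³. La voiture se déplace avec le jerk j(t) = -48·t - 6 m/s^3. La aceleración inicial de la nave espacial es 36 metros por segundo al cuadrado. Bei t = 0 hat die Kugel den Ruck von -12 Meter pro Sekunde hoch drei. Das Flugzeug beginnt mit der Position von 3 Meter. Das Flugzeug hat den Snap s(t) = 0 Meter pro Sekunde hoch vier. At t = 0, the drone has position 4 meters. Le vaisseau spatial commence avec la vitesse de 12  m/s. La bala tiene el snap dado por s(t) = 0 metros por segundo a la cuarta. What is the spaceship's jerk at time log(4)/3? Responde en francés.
De l'équation du jerk j(t) = 108·exp(3·t), nous substituons t = log(4)/3 pour obtenir j = 432.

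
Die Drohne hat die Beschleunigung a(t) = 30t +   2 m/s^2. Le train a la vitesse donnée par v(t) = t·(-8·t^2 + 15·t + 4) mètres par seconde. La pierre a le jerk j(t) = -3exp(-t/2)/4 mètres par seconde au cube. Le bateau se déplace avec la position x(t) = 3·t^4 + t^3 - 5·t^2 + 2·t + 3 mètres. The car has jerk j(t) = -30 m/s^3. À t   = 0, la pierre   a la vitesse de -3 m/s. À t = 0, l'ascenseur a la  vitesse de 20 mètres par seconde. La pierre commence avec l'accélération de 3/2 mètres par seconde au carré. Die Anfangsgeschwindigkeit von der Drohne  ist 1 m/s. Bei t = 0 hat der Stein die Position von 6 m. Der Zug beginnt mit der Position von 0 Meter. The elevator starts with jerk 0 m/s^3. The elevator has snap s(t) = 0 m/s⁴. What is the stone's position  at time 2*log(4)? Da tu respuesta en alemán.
Wir müssen das Integral unserer Gleichung für den Ruck j(t) = -3·exp(-t/2)/4 3-mal finden. Mit ∫j(t)dt und Anwendung von a(0) = 3/2, finden wir a(t) = 3·exp(-t/2)/2. Durch Integration von der Beschleunigung und Verwendung der Anfangsbedingung v(0) = -3, erhalten wir v(t) = -3·exp(-t/2). Das Integral von der Geschwindigkeit, mit x(0) = 6, ergibt die Position: x(t) = 6·exp(-t/2). Aus der Gleichung für die Position x(t) = 6·exp(-t/2), setzen wir t = 2*log(4) ein und erhalten x = 3/2.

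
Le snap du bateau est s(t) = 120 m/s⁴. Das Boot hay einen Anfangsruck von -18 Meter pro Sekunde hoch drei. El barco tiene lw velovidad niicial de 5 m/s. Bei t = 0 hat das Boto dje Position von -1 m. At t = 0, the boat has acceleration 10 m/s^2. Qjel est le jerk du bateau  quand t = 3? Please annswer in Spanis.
Necesitamos integrar nuestra ecuación del snap s(t) = 120 1 vez. Integrando el snap y usando la condición inicial j(0) = -18, obtenemos j(t) = 120·t - 18. Usando j(t) = 120·t - 18 y sustituyendo t = 3, encontramos j = 342.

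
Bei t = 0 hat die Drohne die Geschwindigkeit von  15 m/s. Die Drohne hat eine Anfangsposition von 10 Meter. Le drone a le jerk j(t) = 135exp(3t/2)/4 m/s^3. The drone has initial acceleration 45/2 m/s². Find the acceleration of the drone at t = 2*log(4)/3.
To find the answer, we compute 1 integral of j(t) = 135·exp(3·t/2)/4. Finding the antiderivative of j(t) and using a(0) = 45/2: a(t) = 45·exp(3·t/2)/2. Using a(t) = 45·exp(3·t/2)/2 and substituting t = 2*log(4)/3, we find a = 90.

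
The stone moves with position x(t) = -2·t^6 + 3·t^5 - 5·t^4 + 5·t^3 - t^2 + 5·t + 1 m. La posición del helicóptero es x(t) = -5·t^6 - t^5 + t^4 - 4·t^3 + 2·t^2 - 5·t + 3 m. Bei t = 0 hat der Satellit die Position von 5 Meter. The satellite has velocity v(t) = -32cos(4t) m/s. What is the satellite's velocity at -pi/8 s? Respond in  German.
Mit v(t) = -32·cos(4·t) und Einsetzen von t = -pi/8, finden wir v = 0.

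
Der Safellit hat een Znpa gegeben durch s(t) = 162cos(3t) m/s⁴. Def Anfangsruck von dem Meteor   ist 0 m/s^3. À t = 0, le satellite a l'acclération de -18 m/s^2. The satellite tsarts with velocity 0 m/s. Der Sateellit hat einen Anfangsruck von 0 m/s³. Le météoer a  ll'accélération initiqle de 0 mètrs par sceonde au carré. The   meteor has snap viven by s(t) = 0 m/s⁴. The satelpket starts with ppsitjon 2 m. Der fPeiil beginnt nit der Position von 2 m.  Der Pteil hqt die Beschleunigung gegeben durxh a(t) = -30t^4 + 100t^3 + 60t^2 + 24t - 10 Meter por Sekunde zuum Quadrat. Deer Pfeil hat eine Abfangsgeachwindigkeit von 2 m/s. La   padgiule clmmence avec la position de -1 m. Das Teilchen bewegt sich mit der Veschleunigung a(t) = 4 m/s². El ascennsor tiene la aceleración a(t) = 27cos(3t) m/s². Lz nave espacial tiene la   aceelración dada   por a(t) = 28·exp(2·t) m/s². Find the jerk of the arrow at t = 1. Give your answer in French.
Pour résoudre ceci, nous devons prendre 1 dérivée de notre équation de l'accélération a(t) = -30·t^4 + 100·t^3 + 60·t^2 + 24·t - 10. En prenant d/dt de a(t), nous trouvons j(t) = -120·t^3 + 300·t^2 + 120·t + 24. Nous avons le jerk j(t) = -120·t^3 + 300·t^2 + 120·t + 24. En substituant t = 1: j(1) = 324.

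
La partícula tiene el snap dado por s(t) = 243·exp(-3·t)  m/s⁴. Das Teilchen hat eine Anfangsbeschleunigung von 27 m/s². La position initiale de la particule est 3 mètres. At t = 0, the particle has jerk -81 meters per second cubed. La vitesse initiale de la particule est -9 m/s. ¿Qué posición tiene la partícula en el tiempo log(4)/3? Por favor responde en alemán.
Wir müssen unsere Gleichung für den Snap s(t) = 243·exp(-3·t) 4-mal integrieren. Die Stammfunktion von dem Snap, mit j(0) = -81, ergibt den Ruck: j(t) = -81·exp(-3·t). Das Integral von dem Ruck ist die Beschleunigung. Mit a(0) = 27 erhalten wir a(t) = 27·exp(-3·t). Durch Integration von der Beschleunigung und Verwendung der Anfangsbedingung v(0) = -9, erhalten wir v(t) = -9·exp(-3·t). Mit ∫v(t)dt und Anwendung von x(0) = 3, finden wir x(t) = 3·exp(-3·t). Mit x(t) = 3·exp(-3·t) und Einsetzen von t = log(4)/3, finden wir x = 3/4.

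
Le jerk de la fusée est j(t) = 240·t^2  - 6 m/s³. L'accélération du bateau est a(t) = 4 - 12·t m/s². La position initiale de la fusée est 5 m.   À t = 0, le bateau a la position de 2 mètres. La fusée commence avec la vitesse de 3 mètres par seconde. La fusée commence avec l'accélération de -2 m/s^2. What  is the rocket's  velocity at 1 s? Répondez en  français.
Pour résoudre ceci, nous devons prendre 2 primitives de notre équation du jerk j(t) = 240·t^2 - 6. En prenant ∫j(t)dt et en appliquant a(0) = -2, nous trouvons a(t) = 80·t^3 - 6·t - 2. La primitive de l'accélération est la vitesse. En utilisant v(0) = 3, nous obtenons v(t) = 20·t^4 - 3·t^2 - 2·t + 3. De l'équation de la vitesse v(t) = 20·t^4 - 3·t^2 - 2·t + 3, nous substituons t = 1 pour obtenir v = 18.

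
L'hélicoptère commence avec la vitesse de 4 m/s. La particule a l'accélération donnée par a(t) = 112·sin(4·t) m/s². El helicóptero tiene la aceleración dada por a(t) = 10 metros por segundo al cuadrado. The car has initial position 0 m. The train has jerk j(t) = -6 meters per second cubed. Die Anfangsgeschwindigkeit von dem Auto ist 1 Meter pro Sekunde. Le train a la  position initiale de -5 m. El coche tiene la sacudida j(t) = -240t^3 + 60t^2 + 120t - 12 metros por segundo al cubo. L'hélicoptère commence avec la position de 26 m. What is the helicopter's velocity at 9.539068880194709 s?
To solve this, we need to take 1 antiderivative of our acceleration equation a(t) = 10. The antiderivative of acceleration, with v(0) = 4, gives velocity: v(t) = 10·t + 4. Using v(t) = 10·t + 4 and substituting t = 9.539068880194709, we find v = 99.3906888019471.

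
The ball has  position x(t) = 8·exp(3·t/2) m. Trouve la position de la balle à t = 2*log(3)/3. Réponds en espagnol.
De la ecuación de la posición x(t) = 8·exp(3·t/2), sustituimos t = 2*log(3)/3 para obtener x = 24.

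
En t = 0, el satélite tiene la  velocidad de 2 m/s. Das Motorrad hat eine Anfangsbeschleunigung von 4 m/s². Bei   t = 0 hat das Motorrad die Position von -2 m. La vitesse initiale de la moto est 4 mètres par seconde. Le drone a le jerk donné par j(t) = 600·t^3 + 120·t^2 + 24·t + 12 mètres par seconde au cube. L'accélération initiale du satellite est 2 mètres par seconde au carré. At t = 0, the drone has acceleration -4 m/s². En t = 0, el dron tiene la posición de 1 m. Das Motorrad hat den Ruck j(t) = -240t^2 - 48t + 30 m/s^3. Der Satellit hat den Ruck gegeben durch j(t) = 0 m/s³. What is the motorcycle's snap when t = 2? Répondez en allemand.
Um dies zu lösen, müssen wir 1 Ableitung unserer Gleichung für den Ruck j(t) = -240·t^2 - 48·t + 30 nehmen. Die Ableitung von dem Ruck ergibt den Snap: s(t) = -480·t - 48. Aus der Gleichung für den Snap s(t) = -480·t - 48, setzen wir t = 2 ein und erhalten s = -1008.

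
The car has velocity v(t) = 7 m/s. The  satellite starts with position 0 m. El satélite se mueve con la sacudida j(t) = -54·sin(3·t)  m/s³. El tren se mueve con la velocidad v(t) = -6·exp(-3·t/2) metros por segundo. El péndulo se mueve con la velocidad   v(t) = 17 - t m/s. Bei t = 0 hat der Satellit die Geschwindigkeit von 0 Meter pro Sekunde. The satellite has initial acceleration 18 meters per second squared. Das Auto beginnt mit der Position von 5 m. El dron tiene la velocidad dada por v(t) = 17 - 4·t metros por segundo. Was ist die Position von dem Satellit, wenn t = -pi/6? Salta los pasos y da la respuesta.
Bei t = -pi/6, x = 2.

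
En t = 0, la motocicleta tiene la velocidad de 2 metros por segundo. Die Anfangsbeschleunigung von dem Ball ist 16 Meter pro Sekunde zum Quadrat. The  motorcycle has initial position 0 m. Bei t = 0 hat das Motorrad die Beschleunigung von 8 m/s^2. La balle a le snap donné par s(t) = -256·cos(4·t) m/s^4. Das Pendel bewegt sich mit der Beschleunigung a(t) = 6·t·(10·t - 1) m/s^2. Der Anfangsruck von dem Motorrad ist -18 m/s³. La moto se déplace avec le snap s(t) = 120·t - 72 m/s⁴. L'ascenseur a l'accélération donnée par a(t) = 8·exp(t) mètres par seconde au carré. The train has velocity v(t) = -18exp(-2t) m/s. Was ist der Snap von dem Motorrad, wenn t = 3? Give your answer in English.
We have snap s(t) = 120·t - 72. Substituting t = 3: s(3) = 288.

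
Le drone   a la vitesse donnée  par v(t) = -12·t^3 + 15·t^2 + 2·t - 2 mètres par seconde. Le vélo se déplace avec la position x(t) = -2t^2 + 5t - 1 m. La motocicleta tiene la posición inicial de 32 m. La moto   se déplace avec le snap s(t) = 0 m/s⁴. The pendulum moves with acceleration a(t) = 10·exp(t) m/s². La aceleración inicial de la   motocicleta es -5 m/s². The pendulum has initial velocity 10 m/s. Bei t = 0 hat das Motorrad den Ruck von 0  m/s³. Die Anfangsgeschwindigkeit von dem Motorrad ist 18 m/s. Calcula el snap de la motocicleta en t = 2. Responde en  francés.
En utilisant s(t) = 0 et en substituant t = 2, nous trouvons s = 0.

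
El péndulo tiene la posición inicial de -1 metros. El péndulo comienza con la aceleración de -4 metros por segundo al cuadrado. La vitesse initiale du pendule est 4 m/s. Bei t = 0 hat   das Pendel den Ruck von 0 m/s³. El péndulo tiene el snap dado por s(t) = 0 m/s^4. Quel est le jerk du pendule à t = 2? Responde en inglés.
We need to integrate our snap equation s(t) = 0 1 time. Finding the antiderivative of s(t) and using j(0) = 0: j(t) = 0. Using j(t) = 0 and substituting t = 2, we find j = 0.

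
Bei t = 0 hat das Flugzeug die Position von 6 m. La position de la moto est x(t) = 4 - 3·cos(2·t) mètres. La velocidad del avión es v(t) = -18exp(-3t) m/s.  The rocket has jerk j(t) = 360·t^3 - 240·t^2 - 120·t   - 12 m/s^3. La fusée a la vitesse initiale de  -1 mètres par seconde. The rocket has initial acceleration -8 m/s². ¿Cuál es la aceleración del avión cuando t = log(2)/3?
Para resolver esto, necesitamos tomar 1 derivada de nuestra ecuación de la velocidad v(t) = -18·exp(-3·t). Derivando la velocidad, obtenemos la aceleración: a(t) = 54·exp(-3·t). Tenemos la aceleración a(t) = 54·exp(-3·t). Sustituyendo t = log(2)/3: a(log(2)/3) = 27.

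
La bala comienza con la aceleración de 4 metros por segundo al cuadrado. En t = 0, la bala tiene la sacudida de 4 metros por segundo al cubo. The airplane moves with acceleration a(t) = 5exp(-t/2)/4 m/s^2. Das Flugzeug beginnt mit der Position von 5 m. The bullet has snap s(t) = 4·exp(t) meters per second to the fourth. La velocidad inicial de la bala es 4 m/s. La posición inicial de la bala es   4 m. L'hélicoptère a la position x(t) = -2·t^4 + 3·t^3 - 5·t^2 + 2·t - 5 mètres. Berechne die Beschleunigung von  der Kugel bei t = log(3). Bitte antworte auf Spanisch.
Para resolver esto, necesitamos tomar 2 antiderivadas de nuestra ecuación del snap s(t) = 4·exp(t). Integrando el snap y usando la condición inicial j(0) = 4, obtenemos j(t) = 4·exp(t). La antiderivada de la sacudida es la aceleración. Usando a(0) = 4, obtenemos a(t) = 4·exp(t). De la ecuación de la aceleración a(t) = 4·exp(t), sustituimos t = log(3) para obtener a = 12.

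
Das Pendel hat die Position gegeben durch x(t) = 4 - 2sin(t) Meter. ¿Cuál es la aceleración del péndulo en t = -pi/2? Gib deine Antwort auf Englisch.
We must differentiate our position equation x(t) = 4 - 2·sin(t) 2 times. The derivative of position gives velocity: v(t) = -2·cos(t). The derivative of velocity gives acceleration: a(t) = 2·sin(t). We have acceleration a(t) = 2·sin(t). Substituting t = -pi/2: a(-pi/2) = -2.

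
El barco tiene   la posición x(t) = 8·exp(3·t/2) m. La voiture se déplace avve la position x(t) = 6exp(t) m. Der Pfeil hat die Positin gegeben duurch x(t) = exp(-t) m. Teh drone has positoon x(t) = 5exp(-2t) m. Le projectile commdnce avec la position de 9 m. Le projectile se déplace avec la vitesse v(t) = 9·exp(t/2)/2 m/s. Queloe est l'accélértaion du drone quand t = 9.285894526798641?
Pour résoudre ceci, nous devons prendre 2 dérivées de notre équation de la position x(t) = 5·exp(-2·t). En dérivant la position, nous obtenons la vitesse: v(t) = -10·exp(-2·t). En dérivant la vitesse, nous obtenons l'accélération: a(t) = 20·exp(-2·t). Nous avons l'accélération a(t) = 20·exp(-2·t). En substituant t = 9.285894526798641: a(9.285894526798641) = 1.71950914780705E-7.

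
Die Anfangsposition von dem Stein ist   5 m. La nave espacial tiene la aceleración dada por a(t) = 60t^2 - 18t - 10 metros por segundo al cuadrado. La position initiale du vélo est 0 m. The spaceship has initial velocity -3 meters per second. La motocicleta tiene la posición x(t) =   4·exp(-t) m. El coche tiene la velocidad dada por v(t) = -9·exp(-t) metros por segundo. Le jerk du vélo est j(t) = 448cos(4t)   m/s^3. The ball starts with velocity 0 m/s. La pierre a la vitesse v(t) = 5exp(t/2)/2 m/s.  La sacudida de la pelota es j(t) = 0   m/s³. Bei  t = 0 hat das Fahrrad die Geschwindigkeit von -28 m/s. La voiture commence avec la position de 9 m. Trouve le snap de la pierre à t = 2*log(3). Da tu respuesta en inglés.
Starting from velocity v(t) = 5·exp(t/2)/2, we take 3 derivatives. Taking d/dt of v(t), we find a(t) = 5·exp(t/2)/4. The derivative of acceleration gives jerk: j(t) = 5·exp(t/2)/8. Taking d/dt of j(t), we find s(t) = 5·exp(t/2)/16. We have snap s(t) = 5·exp(t/2)/16. Substituting t = 2*log(3): s(2*log(3)) = 15/16.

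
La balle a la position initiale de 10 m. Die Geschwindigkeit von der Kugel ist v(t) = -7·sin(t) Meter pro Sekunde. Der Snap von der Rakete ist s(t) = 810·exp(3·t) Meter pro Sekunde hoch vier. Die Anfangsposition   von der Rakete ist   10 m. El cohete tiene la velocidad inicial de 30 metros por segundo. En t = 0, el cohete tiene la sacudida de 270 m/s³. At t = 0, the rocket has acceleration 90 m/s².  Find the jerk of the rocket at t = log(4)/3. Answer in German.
Um dies zu lösen, müssen wir 1 Stammfunktion unserer Gleichung für den Snap s(t) = 810·exp(3·t) finden. Die Stammfunktion von dem Snap, mit j(0) = 270, ergibt den Ruck: j(t) = 270·exp(3·t). Wir haben den Ruck j(t) = 270·exp(3·t). Durch Einsetzen von t = log(4)/3: j(log(4)/3) = 1080.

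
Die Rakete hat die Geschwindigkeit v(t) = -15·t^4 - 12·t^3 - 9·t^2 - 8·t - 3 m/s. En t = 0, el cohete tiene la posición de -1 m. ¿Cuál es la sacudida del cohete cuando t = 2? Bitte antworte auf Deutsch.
Um dies zu lösen, müssen wir 2 Ableitungen unserer Gleichung für die Geschwindigkeit v(t) = -15·t^4 - 12·t^3 - 9·t^2 - 8·t - 3 nehmen. Mit d/dt von v(t) finden wir a(t) = -60·t^3 - 36·t^2 - 18·t - 8. Durch Ableiten von der Beschleunigung erhalten wir den Ruck: j(t) = -180·t^2 - 72·t - 18. Aus der Gleichung für den Ruck j(t) = -180·t^2 - 72·t - 18, setzen wir t = 2 ein und erhalten j = -882.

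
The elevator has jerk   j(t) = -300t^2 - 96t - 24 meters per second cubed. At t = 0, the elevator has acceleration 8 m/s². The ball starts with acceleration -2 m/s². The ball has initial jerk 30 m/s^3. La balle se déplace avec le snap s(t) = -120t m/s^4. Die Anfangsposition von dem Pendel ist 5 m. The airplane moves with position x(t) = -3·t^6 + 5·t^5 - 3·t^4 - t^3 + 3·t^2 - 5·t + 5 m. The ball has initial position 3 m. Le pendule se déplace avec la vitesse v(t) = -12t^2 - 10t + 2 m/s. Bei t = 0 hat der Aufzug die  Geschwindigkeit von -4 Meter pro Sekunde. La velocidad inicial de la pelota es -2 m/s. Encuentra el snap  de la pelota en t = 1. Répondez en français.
De l'équation du snap s(t) = -120·t, nous substituons t = 1 pour obtenir s = -120.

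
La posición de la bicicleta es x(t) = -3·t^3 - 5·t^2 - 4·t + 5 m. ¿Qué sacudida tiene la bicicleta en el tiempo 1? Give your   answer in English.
Starting from position x(t) = -3·t^3 - 5·t^2 - 4·t + 5, we take 3 derivatives. Taking d/dt of x(t), we find v(t) = -9·t^2 - 10·t - 4. Differentiating velocity, we get acceleration: a(t) = -18·t - 10. Taking d/dt of a(t), we find j(t) = -18. We have jerk j(t) = -18. Substituting t = 1: j(1) = -18.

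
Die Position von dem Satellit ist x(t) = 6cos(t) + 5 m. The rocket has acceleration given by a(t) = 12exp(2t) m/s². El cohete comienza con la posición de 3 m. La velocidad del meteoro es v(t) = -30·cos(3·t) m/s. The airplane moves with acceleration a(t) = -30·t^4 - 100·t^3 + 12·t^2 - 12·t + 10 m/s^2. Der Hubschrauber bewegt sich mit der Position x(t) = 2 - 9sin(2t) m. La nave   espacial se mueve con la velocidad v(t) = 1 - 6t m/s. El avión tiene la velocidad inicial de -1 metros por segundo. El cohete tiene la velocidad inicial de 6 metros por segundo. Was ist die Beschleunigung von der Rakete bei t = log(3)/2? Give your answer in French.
De l'équation de l'accélération a(t) = 12·exp(2·t), nous substituons t = log(3)/2 pour obtenir a = 36.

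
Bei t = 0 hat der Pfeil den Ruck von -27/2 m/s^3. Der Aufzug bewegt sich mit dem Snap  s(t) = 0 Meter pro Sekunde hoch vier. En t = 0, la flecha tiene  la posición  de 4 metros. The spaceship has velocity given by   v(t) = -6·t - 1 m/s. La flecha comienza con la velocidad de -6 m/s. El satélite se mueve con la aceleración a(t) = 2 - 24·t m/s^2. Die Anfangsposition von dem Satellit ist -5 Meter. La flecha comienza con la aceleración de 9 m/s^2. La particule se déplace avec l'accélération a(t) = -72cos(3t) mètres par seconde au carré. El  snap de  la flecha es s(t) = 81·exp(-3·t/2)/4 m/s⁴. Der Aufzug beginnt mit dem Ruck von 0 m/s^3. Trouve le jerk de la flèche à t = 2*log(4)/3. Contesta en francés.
En partant du snap s(t) = 81·exp(-3·t/2)/4, nous prenons 1 primitive. En intégrant le snap et en utilisant la condition initiale j(0) = -27/2, nous obtenons j(t) = -27·exp(-3·t/2)/2. En utilisant j(t) = -27·exp(-3·t/2)/2 et en substituant t = 2*log(4)/3, nous trouvons j = -27/8.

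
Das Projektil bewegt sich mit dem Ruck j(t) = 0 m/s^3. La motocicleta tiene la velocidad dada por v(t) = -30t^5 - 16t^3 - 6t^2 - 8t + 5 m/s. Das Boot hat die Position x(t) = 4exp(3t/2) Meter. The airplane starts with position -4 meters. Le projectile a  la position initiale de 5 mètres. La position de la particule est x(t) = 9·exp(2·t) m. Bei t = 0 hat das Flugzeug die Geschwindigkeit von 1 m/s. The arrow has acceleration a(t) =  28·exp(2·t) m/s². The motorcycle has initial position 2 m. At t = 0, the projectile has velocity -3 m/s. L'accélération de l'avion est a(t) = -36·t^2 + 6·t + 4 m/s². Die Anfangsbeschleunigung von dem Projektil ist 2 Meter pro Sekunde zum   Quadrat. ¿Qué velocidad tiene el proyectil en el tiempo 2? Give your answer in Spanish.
Necesitamos integrar nuestra ecuación de la sacudida j(t) = 0 2 veces. La antiderivada de la sacudida, con a(0) = 2, da la aceleración: a(t) = 2. Tomando ∫a(t)dt y aplicando v(0) = -3, encontramos v(t) = 2·t - 3. De la ecuación de la velocidad v(t) = 2·t - 3, sustituimos t = 2 para obtener v = 1.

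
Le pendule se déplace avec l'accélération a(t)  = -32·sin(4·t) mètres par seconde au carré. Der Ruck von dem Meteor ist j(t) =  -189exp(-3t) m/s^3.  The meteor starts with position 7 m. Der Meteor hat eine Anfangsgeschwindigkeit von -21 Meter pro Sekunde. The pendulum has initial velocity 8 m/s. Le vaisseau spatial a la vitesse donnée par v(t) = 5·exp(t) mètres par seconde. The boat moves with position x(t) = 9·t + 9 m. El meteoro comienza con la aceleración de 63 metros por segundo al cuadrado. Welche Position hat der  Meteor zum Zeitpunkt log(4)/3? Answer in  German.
Um dies zu lösen, müssen wir 3 Stammfunktionen unserer Gleichung für den Ruck j(t) = -189·exp(-3·t) finden. Das Integral von dem Ruck, mit a(0) = 63, ergibt die Beschleunigung: a(t) = 63·exp(-3·t). Das Integral von der Beschleunigung, mit v(0) = -21, ergibt die Geschwindigkeit: v(t) = -21·exp(-3·t). Mit ∫v(t)dt und Anwendung von x(0) = 7, finden wir x(t) = 7·exp(-3·t). Wir haben die Position x(t) = 7·exp(-3·t). Durch Einsetzen von t = log(4)/3: x(log(4)/3) = 7/4.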